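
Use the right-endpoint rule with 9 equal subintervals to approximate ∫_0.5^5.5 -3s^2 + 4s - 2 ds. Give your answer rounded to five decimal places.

-136.46605

Δs = (5.5 − 0.5)/9 = 5/9.
Right endpoints: 19/18, 29/18, 13/6, 49/18, 59/18, 23/6, 79/18, 89/18, 5.5.
f(19/18) = -121/108, f(29/18) = -361/108, f(13/6) = -89/12, f(49/18) = -1441/108, f(59/18) = -2281/108, f(23/6) = -30.75, f(79/18) = -4561/108, f(89/18) = -6001/108, f(5.5) = -70.75.
Sum = Δs · [f(19/18) + f(29/18) + f(13/6) + ...].
Sum ≈ -136.46605.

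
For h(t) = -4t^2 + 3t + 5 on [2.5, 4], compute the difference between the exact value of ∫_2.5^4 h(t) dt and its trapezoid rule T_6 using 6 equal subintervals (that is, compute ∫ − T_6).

Exact integral: ∫_2.5^4 h(t) dt = -42.375.
T_6 = -42.4375.
Error = -42.375 − (-42.4375) = 0.0625.

0.0625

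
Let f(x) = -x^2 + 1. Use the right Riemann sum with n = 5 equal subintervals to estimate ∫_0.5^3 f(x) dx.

-8.75

Δx = (3 − 0.5)/5 = 0.5.
Right endpoints: 1, 1.5, 2, 2.5, 3.
f(1) = 0, f(1.5) = -1.25, f(2) = -3, f(2.5) = -5.25, f(3) = -8.
Sum = Δx · [f(1) + f(1.5) + f(2) + f(2.5) + f(3)].
Sum = -8.75.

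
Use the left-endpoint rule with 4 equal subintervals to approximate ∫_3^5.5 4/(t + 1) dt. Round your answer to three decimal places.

Δt = (5.5 − 3)/4 = 0.625.
Left endpoints: 3, 3.625, 4.25, 4.875.
f(3) = 1, f(3.625) = 32/37, f(4.25) = 16/21, f(4.875) = 32/47.
Sum = Δt · [f(3) + f(3.625) + f(4.25) + f(4.875)].
Sum ≈ 2.067.

2.067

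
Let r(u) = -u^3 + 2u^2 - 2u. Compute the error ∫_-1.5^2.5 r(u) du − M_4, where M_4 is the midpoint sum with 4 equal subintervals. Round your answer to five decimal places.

0.16667

Exact integral: ∫_-1.5^2.5 r(u) du ≈ 0.1666667.
M_4 = 0.
Error ≈ 0.1666667 − 0 ≈ 0.16667.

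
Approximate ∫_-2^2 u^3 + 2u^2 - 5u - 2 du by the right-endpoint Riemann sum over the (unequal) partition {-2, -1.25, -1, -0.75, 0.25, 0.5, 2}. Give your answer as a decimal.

Subinterval widths: 0.75, 0.25, 0.25, 1, 0.25, 1.5.
Right endpoints: -1.25, -1, -0.75, 0.25, 0.5, 2.
f(-1.25) = 5.421875, f(-1) = 4, f(-0.75) = 2.453125, f(0.25) = -3.109375, f(0.5) = -3.875, f(2) = 4.
Sum = Σ Δu_i · f(u_i).
Sum = 7.6015625.

7.6015625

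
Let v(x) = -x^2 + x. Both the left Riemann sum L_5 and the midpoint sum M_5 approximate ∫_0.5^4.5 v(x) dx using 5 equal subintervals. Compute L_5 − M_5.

L_5 = -14.36.
M_5 = -20.12.
L_5 − M_5 = 5.76.

5.76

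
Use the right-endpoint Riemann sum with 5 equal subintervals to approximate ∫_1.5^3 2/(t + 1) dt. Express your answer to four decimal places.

Δt = (3 − 1.5)/5 = 0.3.
Right endpoints: 1.8, 2.1, 2.4, 2.7, 3.
f(1.8) = 5/7, f(2.1) = 20/31, f(2.4) = 10/17, f(2.7) = 20/37, f(3) = 0.5.
Sum = Δt · [f(1.8) + f(2.1) + f(2.4) + f(2.7) + f(3)].
Sum ≈ 0.8965.

0.8965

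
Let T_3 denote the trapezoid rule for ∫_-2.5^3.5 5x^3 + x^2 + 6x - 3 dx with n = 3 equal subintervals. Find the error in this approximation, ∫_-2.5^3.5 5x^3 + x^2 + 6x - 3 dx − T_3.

-34

Exact integral: ∫_-2.5^3.5 f(x) dx = 158.25.
T_3 = 192.25.
Error = 158.25 − 192.25 = -34.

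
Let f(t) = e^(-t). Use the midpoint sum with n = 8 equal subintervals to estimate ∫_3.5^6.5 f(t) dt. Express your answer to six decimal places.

0.028527

Δt = (6.5 − 3.5)/8 = 0.375.
Midpoints: 3.6875, 4.0625, 4.4375, 4.8125, 5.1875, 5.5625, 5.9375, 6.3125.
f(3.6875) ≈ 0.025035, f(4.0625) ≈ 0.017206, f(4.4375) ≈ 0.011825, f(4.8125) ≈ 0.008128, f(5.1875) ≈ 0.005586, f(5.5625) ≈ 0.003839, f(5.9375) ≈ 0.002639, f(6.3125) ≈ 0.001813.
Sum = Δt · [f(3.6875) + f(4.0625) + f(4.4375) + ...].
Sum ≈ 0.028527.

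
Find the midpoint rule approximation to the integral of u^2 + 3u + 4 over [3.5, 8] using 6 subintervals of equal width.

Δu = (8 − 3.5)/6 = 0.75.
Midpoints: 3.875, 4.625, 5.375, 6.125, 6.875, 7.625.
f(3.875) = 30.640625, f(4.625) = 39.265625, f(5.375) = 49.015625, f(6.125) = 59.890625, f(6.875) = 71.890625, f(7.625) = 85.015625.
Sum = Δu · [f(3.875) + f(4.625) + f(5.375) + ...].
Sum = 251.7890625.

251.7890625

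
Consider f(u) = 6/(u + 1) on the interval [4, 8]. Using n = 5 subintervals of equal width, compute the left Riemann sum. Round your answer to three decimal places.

3.749

Δu = (8 − 4)/5 = 0.8.
Left endpoints: 4, 4.8, 5.6, 6.4, 7.2.
f(4) = 1.2, f(4.8) = 30/29, f(5.6) = 10/11, f(6.4) = 30/37, f(7.2) = 30/41.
Sum = Δu · [f(4) + f(4.8) + f(5.6) + f(6.4) + f(7.2)].
Sum ≈ 3.749.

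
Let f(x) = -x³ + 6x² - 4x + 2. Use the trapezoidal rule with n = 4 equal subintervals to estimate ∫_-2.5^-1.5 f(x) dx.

Δx = (-1.5 − (-2.5))/4 = 0.25.
f(-2.5) = 65.125, f(-2.25) = 52.765625, f(-2) = 42, f(-1.75) = 32.734375, f(-1.5) = 24.875.
T_4 = (Δx/2)·[f(x_0) + 2f(x_1) + 2f(x_2) + 2f(x_3) + f(x_4)].
Sum = 43.125.

43.125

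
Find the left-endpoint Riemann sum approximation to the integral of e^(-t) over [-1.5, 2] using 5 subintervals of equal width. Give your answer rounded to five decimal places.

6.04362

Δt = (2 − (-1.5))/5 = 0.7.
Left endpoints: -1.5, -0.8, -0.1, 0.6, 1.3.
f(-1.5) ≈ 4.48169, f(-0.8) ≈ 2.22554, f(-0.1) ≈ 1.10517, f(0.6) ≈ 0.54881, f(1.3) ≈ 0.27253.
Sum = Δt · [f(-1.5) + f(-0.8) + f(-0.1) + f(0.6) + f(1.3)].
Sum ≈ 6.04362.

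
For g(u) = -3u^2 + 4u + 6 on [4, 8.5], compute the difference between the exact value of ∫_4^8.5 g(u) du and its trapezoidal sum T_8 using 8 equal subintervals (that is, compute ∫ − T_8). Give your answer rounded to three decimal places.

Exact integral: ∫_4^8.5 g(u) du = -410.625.
T_8 ≈ -411.33691.
Error ≈ -410.625 − (-411.33691) ≈ 0.712.

0.712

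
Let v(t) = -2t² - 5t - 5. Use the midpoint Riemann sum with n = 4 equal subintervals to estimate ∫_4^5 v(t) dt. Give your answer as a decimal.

Δt = (5 − 4)/4 = 0.25.
Midpoints: 4.125, 4.375, 4.625, 4.875.
v(4.125) = -59.65625, v(4.375) = -65.15625, v(4.625) = -70.90625, v(4.875) = -76.90625.
Sum = Δt · [v(4.125) + v(4.375) + v(4.625) + v(4.875)].
Sum = -68.15625.

-68.15625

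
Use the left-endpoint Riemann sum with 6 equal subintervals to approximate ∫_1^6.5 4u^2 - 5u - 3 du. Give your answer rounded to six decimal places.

185.268519

Δu = (6.5 − 1)/6 = 11/12.
Left endpoints: 1, 23/12, 17/6, 3.75, 14/3, 67/12.
f(1) = -4, f(23/12) = 19/9, f(17/6) = 269/18, f(3.75) = 34.5, f(14/3) = 547/9, f(67/12) = 844/9.
Sum = Δu · [f(1) + f(23/12) + f(17/6) + ...].
Sum ≈ 185.268519.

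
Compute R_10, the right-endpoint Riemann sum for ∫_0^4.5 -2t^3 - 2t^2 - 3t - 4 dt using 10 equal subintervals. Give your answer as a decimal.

Δt = (4.5 − 0)/10 = 0.45.
Right endpoints: 0.45, 0.9, 1.35, 1.8, 2.25, 2.7, 3.15, 3.6, 4.05, 4.5.
f(0.45) = -5.93725, f(0.9) = -9.778, f(1.35) = -16.61575, f(1.8) = -27.544, f(2.25) = -43.65625, f(2.7) = -66.046, f(3.15) = -95.80675, f(3.6) = -134.032, f(4.05) = -181.81525, f(4.5) = -240.25.
Sum = Δt · [f(0.45) + f(0.9) + f(1.35) + ...].
Sum = -369.6665625.

-369.6665625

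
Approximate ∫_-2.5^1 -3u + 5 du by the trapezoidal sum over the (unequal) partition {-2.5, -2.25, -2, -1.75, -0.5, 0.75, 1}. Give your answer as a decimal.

25.375

Subinterval widths: 0.25, 0.25, 0.25, 1.25, 1.25, 0.25.
f(-2.5) = 12.5, f(-2.25) = 11.75, f(-2) = 11, f(-1.75) = 10.25, f(-0.5) = 6.5, f(0.75) = 2.75, f(1) = 2.
On each subinterval the trapezoid contributes (Δu_i/2)·[f(u_{i-1}) + f(u_i)].
Sum = 25.375.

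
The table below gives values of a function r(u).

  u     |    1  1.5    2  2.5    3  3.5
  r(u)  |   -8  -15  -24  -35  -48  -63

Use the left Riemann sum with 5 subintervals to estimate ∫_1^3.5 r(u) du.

Δu = 0.5.
Sum = 0.5·[(-8) + (-15) + (-24) + (-35) + (-48)] = -65.

-65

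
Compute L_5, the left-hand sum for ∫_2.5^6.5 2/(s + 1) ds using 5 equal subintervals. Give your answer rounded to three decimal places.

Δs = (6.5 − 2.5)/5 = 0.8.
Left endpoints: 2.5, 3.3, 4.1, 4.9, 5.7.
f(2.5) = 4/7, f(3.3) = 20/43, f(4.1) = 20/51, f(4.9) = 20/59, f(5.7) = 20/67.
Sum = Δs · [f(2.5) + f(3.3) + f(4.1) + f(4.9) + f(5.7)].
Sum ≈ 1.653.

1.653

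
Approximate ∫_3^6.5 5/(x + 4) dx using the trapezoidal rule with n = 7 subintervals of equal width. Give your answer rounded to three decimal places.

2.029

Δx = (6.5 − 3)/7 = 0.5.
f(3) = 5/7, f(3.5) = 2/3, f(4) = 0.625, f(4.5) = 10/17, f(5) = 5/9, f(5.5) = 10/19, f(6) = 0.5, f(6.5) = 10/21.
T_7 = (Δx/2)·[f(x_0) + 2f(x_1) + ... + 2f(x_{6}) + f(x_7)].
Sum ≈ 2.029.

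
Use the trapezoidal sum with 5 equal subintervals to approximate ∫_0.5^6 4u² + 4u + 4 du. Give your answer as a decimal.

385.77

Δu = (6 − 0.5)/5 = 1.1.
f(0.5) = 7, f(1.6) = 20.64, f(2.7) = 43.96, f(3.8) = 76.96, f(4.9) = 119.64, f(6) = 172.
T_5 = (Δu/2)·[f(u_0) + 2f(u_1) + ... + 2f(u_{4}) + f(u_5)].
Sum = 385.77.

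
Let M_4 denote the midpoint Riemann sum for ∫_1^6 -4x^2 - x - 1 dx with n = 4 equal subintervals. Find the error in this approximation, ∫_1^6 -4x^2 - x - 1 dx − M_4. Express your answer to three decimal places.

-2.604

Exact integral: ∫_1^6 f(x) dx ≈ -309.16667.
M_4 = -306.5625.
Error ≈ -309.16667 − (-306.5625) ≈ -2.604.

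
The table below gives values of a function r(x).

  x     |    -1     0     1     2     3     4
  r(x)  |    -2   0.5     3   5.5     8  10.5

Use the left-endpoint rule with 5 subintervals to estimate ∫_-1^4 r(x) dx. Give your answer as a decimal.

15

Δx = 1.
Sum = 1·[(-2) + 0.5 + 3 + 5.5 + 8] = 15.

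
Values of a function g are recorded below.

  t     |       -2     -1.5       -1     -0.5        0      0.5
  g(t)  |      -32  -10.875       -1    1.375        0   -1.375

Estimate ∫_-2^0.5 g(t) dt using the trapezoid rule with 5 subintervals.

Δt = 0.5.
T_5 = (0.5/2)·[(-32) + 2·(-10.875) + 2·(-1) + 2·1.375 + 2·0 + (-1.375)] = -13.59375.

-13.59375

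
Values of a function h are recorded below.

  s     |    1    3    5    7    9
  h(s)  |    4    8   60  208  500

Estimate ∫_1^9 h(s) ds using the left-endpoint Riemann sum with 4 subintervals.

Δs = 2.
Sum = 2·[4 + 8 + 60 + 208] = 560.

560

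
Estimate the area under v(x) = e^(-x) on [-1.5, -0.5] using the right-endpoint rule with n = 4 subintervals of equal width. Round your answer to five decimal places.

Δx = (-0.5 − (-1.5))/4 = 0.25.
Right endpoints: -1.25, -1, -0.75, -0.5.
v(-1.25) ≈ 3.49034, v(-1) ≈ 2.71828, v(-0.75) ≈ 2.11700, v(-0.5) ≈ 1.64872.
Sum = Δx · [v(-1.25) + v(-1) + v(-0.75) + v(-0.5)].
Sum ≈ 2.49359.

2.49359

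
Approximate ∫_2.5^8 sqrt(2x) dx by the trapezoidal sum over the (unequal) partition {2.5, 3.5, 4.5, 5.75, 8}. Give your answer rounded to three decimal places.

Subinterval widths: 1, 1, 1.25, 2.25.
f(2.5) ≈ 2.236, f(3.5) ≈ 2.646, f(4.5) ≈ 3.000, f(5.75) ≈ 3.391, f(8) ≈ 4.000.
On each subinterval the trapezoid contributes (Δx_i/2)·[f(x_{i-1}) + f(x_i)].
Sum ≈ 17.573.

17.573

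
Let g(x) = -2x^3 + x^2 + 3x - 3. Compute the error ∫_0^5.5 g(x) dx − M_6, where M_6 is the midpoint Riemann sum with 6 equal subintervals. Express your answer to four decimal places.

Exact integral: ∫_0^5.5 g(x) dx ≈ -373.197917.
M_6 ≈ -367.228443.
Error ≈ -373.197917 − (-367.228443) ≈ -5.9695.

-5.9695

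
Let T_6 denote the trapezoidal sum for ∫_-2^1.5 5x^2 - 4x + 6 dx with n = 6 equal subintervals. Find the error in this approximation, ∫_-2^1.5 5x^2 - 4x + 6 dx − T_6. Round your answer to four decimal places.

Exact integral: ∫_-2^1.5 f(x) dx ≈ 43.458333.
T_6 ≈ 44.450810.
Error ≈ 43.458333 − 44.450810 ≈ -0.9925.

-0.9925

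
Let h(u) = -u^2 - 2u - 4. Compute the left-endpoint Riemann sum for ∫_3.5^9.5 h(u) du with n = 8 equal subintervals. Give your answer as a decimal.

Δu = (9.5 − 3.5)/8 = 0.75.
Left endpoints: 3.5, 4.25, 5, 5.75, 6.5, 7.25, 8, 8.75.
h(3.5) = -23.25, h(4.25) = -30.5625, h(5) = -39, h(5.75) = -48.5625, h(6.5) = -59.25, h(7.25) = -71.0625, h(8) = -84, h(8.75) = -98.0625.
Sum = Δu · [h(3.5) + h(4.25) + h(5) + ...].
Sum = -340.3125.

-340.3125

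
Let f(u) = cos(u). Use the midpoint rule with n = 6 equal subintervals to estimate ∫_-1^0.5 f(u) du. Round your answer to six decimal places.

Δu = (0.5 − (-1))/6 = 0.25.
Midpoints: -0.875, -0.625, -0.375, -0.125, 0.125, 0.375.
f(-0.875) ≈ 0.640997, f(-0.625) ≈ 0.810963, f(-0.375) ≈ 0.930508, f(-0.125) ≈ 0.992198, f(0.125) ≈ 0.992198, f(0.375) ≈ 0.930508.
Sum = Δu · [f(-0.875) + f(-0.625) + f(-0.375) + ...].
Sum ≈ 1.324343.

1.324343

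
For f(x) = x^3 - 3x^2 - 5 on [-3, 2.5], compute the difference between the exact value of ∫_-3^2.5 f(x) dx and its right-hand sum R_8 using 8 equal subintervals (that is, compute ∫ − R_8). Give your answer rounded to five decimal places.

Exact integral: ∫_-3^2.5 f(x) dx = -80.609375.
R_8 ≈ -64.7458496.
Error ≈ -80.609375 − (-64.7458496) ≈ -15.86353.

-15.86353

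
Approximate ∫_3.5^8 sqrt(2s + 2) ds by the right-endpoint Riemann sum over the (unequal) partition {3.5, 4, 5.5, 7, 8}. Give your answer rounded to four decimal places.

Subinterval widths: 0.5, 1.5, 1.5, 1.
Right endpoints: 4, 5.5, 7, 8.
f(4) ≈ 3.1623, f(5.5) ≈ 3.6056, f(7) ≈ 4.0000, f(8) ≈ 4.2426.
Sum = Σ Δs_i · f(s_i).
Sum ≈ 17.2321.

17.2321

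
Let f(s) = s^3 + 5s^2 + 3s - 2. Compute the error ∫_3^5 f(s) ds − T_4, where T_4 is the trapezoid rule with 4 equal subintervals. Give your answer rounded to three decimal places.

-1.417

Exact integral: ∫_3^5 f(s) ds ≈ 319.33333.
T_4 = 320.75.
Error ≈ 319.33333 − 320.75 ≈ -1.417.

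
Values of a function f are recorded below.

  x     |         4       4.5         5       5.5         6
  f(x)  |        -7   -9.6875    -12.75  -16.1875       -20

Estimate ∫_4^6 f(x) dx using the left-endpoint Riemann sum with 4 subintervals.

-22.8125

Δx = 0.5.
Sum = 0.5·[(-7) + (-9.6875) + (-12.75) + (-16.1875)] = -22.8125.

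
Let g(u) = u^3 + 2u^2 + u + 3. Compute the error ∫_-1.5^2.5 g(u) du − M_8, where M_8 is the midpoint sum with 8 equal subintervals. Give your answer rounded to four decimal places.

Exact integral: ∫_-1.5^2.5 g(u) du ≈ 35.166667.
M_8 = 34.875.
Error ≈ 35.166667 − 34.875 ≈ 0.2917.

0.2917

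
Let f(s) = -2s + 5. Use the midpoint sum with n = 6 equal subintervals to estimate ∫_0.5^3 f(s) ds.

3.75

Δs = (3 − 0.5)/6 = 5/12.
Midpoints: 17/24, 1.125, 37/24, 47/24, 2.375, 67/24.
f(17/24) = 43/12, f(1.125) = 2.75, f(37/24) = 23/12, f(47/24) = 13/12, f(2.375) = 0.25, f(67/24) = -7/12.
Sum = Δs · [f(17/24) + f(1.125) + f(37/24) + ...].
Sum = 3.75.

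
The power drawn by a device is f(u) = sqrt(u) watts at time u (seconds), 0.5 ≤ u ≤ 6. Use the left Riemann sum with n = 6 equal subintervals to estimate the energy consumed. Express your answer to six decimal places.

8.729886

Δu = (6 − 0.5)/6 = 11/12.
Left endpoints: 0.5, 17/12, 7/3, 3.25, 25/6, 61/12.
f(0.5) ≈ 0.707107, f(17/12) ≈ 1.190238, f(7/3) ≈ 1.527525, f(3.25) ≈ 1.802776, f(25/6) ≈ 2.041241, f(61/12) ≈ 2.254625.
Sum = Δu · [f(0.5) + f(17/12) + f(7/3) + ...].
Sum ≈ 8.729886.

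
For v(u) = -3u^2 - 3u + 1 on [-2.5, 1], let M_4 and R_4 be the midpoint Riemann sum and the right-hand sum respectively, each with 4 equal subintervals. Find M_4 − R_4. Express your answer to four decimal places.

-0.2871

M_4 ≈ -4.580078.
R_4 = -4.29296875.
M_4 − R_4 ≈ -0.2871.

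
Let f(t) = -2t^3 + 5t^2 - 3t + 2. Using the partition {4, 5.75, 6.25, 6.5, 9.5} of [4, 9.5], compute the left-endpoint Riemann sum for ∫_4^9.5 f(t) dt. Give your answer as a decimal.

Subinterval widths: 1.75, 0.5, 0.25, 3.
Left endpoints: 4, 5.75, 6.25, 6.5.
f(4) = -58, f(5.75) = -230.15625, f(6.25) = -309.71875, f(6.5) = -355.5.
Sum = Σ Δt_i · f(t_i).
Sum = -1360.5078125.

-1360.5078125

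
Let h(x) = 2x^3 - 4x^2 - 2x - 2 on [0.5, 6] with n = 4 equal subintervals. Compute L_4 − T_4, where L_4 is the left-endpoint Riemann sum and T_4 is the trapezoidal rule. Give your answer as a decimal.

-190.953125

L_4 ≈ 149.2949219.
T_4 ≈ 340.2480469.
L_4 − T_4 = -190.953125.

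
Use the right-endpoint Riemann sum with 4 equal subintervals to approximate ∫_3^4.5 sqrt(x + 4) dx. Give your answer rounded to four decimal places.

4.2246

Δx = (4.5 − 3)/4 = 0.375.
Right endpoints: 3.375, 3.75, 4.125, 4.5.
f(3.375) ≈ 2.7157, f(3.75) ≈ 2.7839, f(4.125) ≈ 2.8504, f(4.5) ≈ 2.9155.
Sum = Δx · [f(3.375) + f(3.75) + f(4.125) + f(4.5)].
Sum ≈ 4.2246.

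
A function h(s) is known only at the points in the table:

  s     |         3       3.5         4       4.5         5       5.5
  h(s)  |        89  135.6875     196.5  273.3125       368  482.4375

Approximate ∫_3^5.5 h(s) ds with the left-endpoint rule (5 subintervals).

Δs = 0.5.
Sum = 0.5·[89 + 135.6875 + 196.5 + 273.3125 + 368] = 531.25.

531.25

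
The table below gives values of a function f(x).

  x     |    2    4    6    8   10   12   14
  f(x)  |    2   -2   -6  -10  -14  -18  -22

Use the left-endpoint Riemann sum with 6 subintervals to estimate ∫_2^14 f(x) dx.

Δx = 2.
Sum = 2·[2 + (-2) + (-6) + (-10) + (-14) + (-18)] = -96.

-96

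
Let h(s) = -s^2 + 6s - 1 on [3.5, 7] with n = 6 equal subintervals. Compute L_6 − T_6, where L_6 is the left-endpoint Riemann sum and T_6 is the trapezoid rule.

4.59375

L_6 ≈ 11.10359.
T_6 ≈ 6.50984.
L_6 − T_6 = 4.59375.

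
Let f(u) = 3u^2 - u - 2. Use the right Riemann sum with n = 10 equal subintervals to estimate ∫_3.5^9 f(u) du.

696.788125

Δu = (9 − 3.5)/10 = 0.55.
Right endpoints: 4.05, 4.6, 5.15, 5.7, 6.25, 6.8, 7.35, 7.9, 8.45, 9.
f(4.05) = 43.1575, f(4.6) = 56.88, f(5.15) = 72.4175, f(5.7) = 89.77, f(6.25) = 108.9375, f(6.8) = 129.92, f(7.35) = 152.7175, f(7.9) = 177.33, f(8.45) = 203.7575, f(9) = 232.
Sum = Δu · [f(4.05) + f(4.6) + f(5.15) + ...].
Sum = 696.788125.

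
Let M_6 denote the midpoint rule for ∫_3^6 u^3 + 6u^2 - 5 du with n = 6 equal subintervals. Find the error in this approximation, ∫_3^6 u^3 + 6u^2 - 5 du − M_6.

1.21875

Exact integral: ∫_3^6 f(u) du = 666.75.
M_6 = 665.53125.
Error = 666.75 − 665.53125 = 1.21875.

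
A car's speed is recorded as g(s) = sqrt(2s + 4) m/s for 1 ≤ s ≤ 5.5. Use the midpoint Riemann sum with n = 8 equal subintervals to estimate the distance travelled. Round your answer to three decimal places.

14.468

Δs = (5.5 − 1)/8 = 0.5625.
Midpoints: 1.28125, 1.84375, 2.40625, 2.96875, 3.53125, 4.09375, 4.65625, 5.21875.
g(1.28125) ≈ 2.562, g(1.84375) ≈ 2.773, g(2.40625) ≈ 2.969, g(2.96875) ≈ 3.152, g(3.53125) ≈ 3.326, g(4.09375) ≈ 3.491, g(4.65625) ≈ 3.649, g(5.21875) ≈ 3.800.
Sum = Δs · [g(1.28125) + g(1.84375) + g(2.40625) + ...].
Sum ≈ 14.468.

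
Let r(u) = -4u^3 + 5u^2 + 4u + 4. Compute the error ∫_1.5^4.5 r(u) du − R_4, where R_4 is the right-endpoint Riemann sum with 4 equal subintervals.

Exact integral: ∫_1.5^4.5 r(u) du = -210.75.
R_4 = -312.84375.
Error = -210.75 − (-312.84375) = 102.09375.

102.09375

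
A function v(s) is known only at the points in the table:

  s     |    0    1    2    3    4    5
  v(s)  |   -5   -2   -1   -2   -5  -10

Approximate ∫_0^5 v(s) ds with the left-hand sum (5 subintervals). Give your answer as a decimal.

-15

Δs = 1.
Sum = 1·[(-5) + (-2) + (-1) + (-2) + (-5)] = -15.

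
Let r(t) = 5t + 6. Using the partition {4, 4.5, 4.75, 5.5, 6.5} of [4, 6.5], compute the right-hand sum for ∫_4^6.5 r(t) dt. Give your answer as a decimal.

85.3125

Subinterval widths: 0.5, 0.25, 0.75, 1.
Right endpoints: 4.5, 4.75, 5.5, 6.5.
r(4.5) = 28.5, r(4.75) = 29.75, r(5.5) = 33.5, r(6.5) = 38.5.
Sum = Σ Δt_i · r(t_i).
Sum = 85.3125.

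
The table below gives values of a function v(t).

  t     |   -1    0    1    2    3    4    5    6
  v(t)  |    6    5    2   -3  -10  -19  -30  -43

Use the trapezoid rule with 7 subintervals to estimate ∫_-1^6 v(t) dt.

-73.5

Δt = 1.
T_7 = (1/2)·[6 + 2·5 + 2·2 + 2·(-3) + 2·(-10) + 2·(-19) + 2·(-30) + (-43)] = -73.5.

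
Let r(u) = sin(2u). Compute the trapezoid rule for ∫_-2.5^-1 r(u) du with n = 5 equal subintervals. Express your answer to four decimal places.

0.3393

Δu = (-1 − (-2.5))/5 = 0.3.
r(-2.5) ≈ 0.9589, r(-2.2) ≈ 0.9516, r(-1.9) ≈ 0.6119, r(-1.6) ≈ 0.0584, r(-1.3) ≈ -0.5155, r(-1) ≈ -0.9093.
T_5 = (Δu/2)·[r(u_0) + 2r(u_1) + ... + 2r(u_{4}) + r(u_5)].
Sum ≈ 0.3393.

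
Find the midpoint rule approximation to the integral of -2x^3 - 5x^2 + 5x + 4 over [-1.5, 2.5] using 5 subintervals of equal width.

Δx = (2.5 − (-1.5))/5 = 0.8.
Midpoints: -1.1, -0.3, 0.5, 1.3, 2.1.
f(-1.1) = -4.888, f(-0.3) = 2.104, f(0.5) = 5, f(1.3) = -2.344, f(2.1) = -26.072.
Sum = Δx · [f(-1.1) + f(-0.3) + f(0.5) + f(1.3) + f(2.1)].
Sum = -20.96.

-20.96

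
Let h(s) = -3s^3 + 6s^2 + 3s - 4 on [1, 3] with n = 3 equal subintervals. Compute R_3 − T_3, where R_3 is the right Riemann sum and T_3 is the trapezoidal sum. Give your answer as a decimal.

R_3 ≈ -13.777778.
T_3 ≈ -5.777778.
R_3 − T_3 = -8.

-8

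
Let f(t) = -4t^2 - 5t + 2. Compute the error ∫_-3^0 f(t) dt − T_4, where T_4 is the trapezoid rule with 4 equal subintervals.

Exact integral: ∫_-3^0 f(t) dt = -7.5.
T_4 = -8.625.
Error = -7.5 − (-8.625) = 1.125.

1.125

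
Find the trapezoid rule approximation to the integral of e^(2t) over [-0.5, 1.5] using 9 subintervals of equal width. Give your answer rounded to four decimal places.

10.0206

Δt = (1.5 − (-0.5))/9 = 2/9.
f(-0.5) ≈ 0.3679, f(-5/18) ≈ 0.5738, f(-1/18) ≈ 0.8948, f(1/6) ≈ 1.3956, f(7/18) ≈ 2.1766, f(11/18) ≈ 3.3947, f(5/6) ≈ 5.2945, f(19/18) ≈ 8.2574, f(23/18) ≈ 12.8785, f(1.5) ≈ 20.0855.
T_9 = (Δt/2)·[f(t_0) + 2f(t_1) + ... + 2f(t_{8}) + f(t_9)].
Sum ≈ 10.0206.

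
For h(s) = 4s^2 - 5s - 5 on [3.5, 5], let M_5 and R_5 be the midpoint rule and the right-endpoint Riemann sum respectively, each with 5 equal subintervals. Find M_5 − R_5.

M_5 = 70.08.
R_5 = 76.74.
M_5 − R_5 = -6.66.

-6.66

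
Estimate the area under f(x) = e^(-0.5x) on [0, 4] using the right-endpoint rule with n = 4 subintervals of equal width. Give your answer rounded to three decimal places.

Δx = (4 − 0)/4 = 1.
Right endpoints: 1, 2, 3, 4.
f(1) ≈ 0.607, f(2) ≈ 0.368, f(3) ≈ 0.223, f(4) ≈ 0.135.
Sum = Δx · [f(1) + f(2) + f(3) + f(4)].
Sum ≈ 1.333.

1.333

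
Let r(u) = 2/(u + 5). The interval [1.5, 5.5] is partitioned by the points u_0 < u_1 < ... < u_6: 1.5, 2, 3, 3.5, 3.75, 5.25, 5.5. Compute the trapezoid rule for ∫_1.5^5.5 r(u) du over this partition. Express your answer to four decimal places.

0.9615

Subinterval widths: 0.5, 1, 0.5, 0.25, 1.5, 0.25.
r(1.5) = 4/13, r(2) = 2/7, r(3) = 0.25, r(3.5) = 4/17, r(3.75) = 8/35, r(5.25) = 8/41, r(5.5) = 4/21.
On each subinterval the trapezoid contributes (Δu_i/2)·[r(u_{i-1}) + r(u_i)].
Sum ≈ 0.9615.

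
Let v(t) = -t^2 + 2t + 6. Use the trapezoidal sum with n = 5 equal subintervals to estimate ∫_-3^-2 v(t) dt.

-5.34

Δt = (-2 − (-3))/5 = 0.2.
v(-3) = -9, v(-2.8) = -7.44, v(-2.6) = -5.96, v(-2.4) = -4.56, v(-2.2) = -3.24, v(-2) = -2.
T_5 = (Δt/2)·[v(t_0) + 2v(t_1) + ... + 2v(t_{4}) + v(t_5)].
Sum = -5.34.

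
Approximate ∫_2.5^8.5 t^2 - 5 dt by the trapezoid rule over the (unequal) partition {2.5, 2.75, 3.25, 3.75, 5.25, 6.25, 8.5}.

172.171875

Subinterval widths: 0.25, 0.5, 0.5, 1.5, 1, 2.25.
f(2.5) = 1.25, f(2.75) = 2.5625, f(3.25) = 5.5625, f(3.75) = 9.0625, f(5.25) = 22.5625, f(6.25) = 34.0625, f(8.5) = 67.25.
On each subinterval the trapezoid contributes (Δt_i/2)·[f(t_{i-1}) + f(t_i)].
Sum = 172.171875.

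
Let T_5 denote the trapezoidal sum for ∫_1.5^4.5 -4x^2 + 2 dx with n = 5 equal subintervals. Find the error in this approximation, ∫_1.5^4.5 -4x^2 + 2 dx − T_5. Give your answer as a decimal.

0.72

Exact integral: ∫_1.5^4.5 f(x) dx = -111.
T_5 = -111.72.
Error = -111 − (-111.72) = 0.72.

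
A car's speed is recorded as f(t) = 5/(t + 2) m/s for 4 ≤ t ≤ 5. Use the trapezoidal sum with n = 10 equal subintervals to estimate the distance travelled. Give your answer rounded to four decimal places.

0.7708

Δt = (5 − 4)/10 = 0.1.
f(4) = 5/6, f(4.1) = 50/61, f(4.2) = 25/31, f(4.3) = 50/63, f(4.4) = 0.78125, f(4.5) = 10/13, f(4.6) = 25/33, f(4.7) = 50/67, f(4.8) = 25/34, f(4.9) = 50/69, f(5) = 5/7.
T_10 = (Δt/2)·[f(t_0) + 2f(t_1) + ... + 2f(t_{9}) + f(t_10)].
Sum ≈ 0.7708.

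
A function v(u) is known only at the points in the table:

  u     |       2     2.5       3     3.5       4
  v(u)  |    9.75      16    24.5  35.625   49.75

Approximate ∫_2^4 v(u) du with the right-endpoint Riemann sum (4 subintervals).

Δu = 0.5.
Sum = 0.5·[16 + 24.5 + 35.625 + 49.75] = 62.9375.

62.9375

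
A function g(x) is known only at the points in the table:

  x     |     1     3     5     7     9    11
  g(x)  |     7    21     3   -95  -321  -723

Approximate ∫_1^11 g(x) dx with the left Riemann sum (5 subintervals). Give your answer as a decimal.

-770

Δx = 2.
Sum = 2·[7 + 21 + 3 + (-95) + (-321)] = -770.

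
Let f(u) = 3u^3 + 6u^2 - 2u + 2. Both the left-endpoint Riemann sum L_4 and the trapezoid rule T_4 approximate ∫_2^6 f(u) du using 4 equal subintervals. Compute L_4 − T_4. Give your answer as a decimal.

-404

L_4 = 976.
T_4 = 1380.
L_4 − T_4 = -404.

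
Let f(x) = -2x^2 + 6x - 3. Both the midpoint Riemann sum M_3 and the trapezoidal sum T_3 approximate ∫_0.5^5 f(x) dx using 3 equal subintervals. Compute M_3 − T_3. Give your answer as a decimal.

5.0625

M_3 = -20.8125.
T_3 = -25.875.
M_3 − T_3 = 5.0625.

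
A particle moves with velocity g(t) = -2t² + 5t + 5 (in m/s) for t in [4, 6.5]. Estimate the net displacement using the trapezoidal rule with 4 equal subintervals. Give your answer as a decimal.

-62.6171875

Δt = (6.5 − 4)/4 = 0.625.
g(4) = -7, g(4.625) = -14.65625, g(5.25) = -23.875, g(5.875) = -34.65625, g(6.5) = -47.
T_4 = (Δt/2)·[g(t_0) + 2g(t_1) + 2g(t_2) + 2g(t_3) + g(t_4)].
Sum = -62.6171875.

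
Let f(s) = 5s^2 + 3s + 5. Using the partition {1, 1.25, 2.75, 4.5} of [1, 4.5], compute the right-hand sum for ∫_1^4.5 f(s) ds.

Subinterval widths: 0.25, 1.5, 1.75.
Right endpoints: 1.25, 2.75, 4.5.
f(1.25) = 16.5625, f(2.75) = 51.0625, f(4.5) = 119.75.
Sum = Σ Δs_i · f(s_i).
Sum = 290.296875.

290.296875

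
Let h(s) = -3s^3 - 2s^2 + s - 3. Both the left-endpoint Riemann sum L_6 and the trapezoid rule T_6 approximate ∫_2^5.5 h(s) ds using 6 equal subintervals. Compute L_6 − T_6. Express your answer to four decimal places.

L_6 ≈ -631.481626.
T_6 ≈ -784.351418.
L_6 − T_6 ≈ 152.8698.

152.8698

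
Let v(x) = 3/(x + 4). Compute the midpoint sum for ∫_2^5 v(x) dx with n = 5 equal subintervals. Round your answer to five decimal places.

1.21570

Δx = (5 − 2)/5 = 0.6.
Midpoints: 2.3, 2.9, 3.5, 4.1, 4.7.
v(2.3) = 10/21, v(2.9) = 10/23, v(3.5) = 0.4, v(4.1) = 10/27, v(4.7) = 10/29.
Sum = Δx · [v(2.3) + v(2.9) + v(3.5) + v(4.1) + v(4.7)].
Sum ≈ 1.21570.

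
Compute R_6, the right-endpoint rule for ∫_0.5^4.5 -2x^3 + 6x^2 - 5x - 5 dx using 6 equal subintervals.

-123

Δx = (4.5 − 0.5)/6 = 2/3.
Right endpoints: 7/6, 11/6, 2.5, 19/6, 23/6, 4.5.
f(7/6) = -631/108, f(11/6) = -683/108, f(2.5) = -11.25, f(19/6) = -2611/108, f(23/6) = -5255/108, f(4.5) = -88.25.
Sum = Δx · [f(7/6) + f(11/6) + f(2.5) + ...].
Sum = -123.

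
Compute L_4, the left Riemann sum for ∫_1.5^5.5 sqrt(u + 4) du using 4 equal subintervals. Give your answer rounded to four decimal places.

Δu = (5.5 − 1.5)/4 = 1.
Left endpoints: 1.5, 2.5, 3.5, 4.5.
f(1.5) ≈ 2.3452, f(2.5) ≈ 2.5495, f(3.5) ≈ 2.7386, f(4.5) ≈ 2.9155.
Sum = Δu · [f(1.5) + f(2.5) + f(3.5) + f(4.5)].
Sum ≈ 10.5488.

10.5488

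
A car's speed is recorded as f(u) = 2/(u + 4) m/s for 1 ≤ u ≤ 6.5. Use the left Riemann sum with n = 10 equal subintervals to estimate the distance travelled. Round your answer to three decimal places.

Δu = (6.5 − 1)/10 = 0.55.
Left endpoints: 1, 1.55, 2.1, 2.65, 3.2, 3.75, 4.3, 4.85, 5.4, 5.95.
f(1) = 0.4, f(1.55) = 40/111, f(2.1) = 20/61, f(2.65) = 40/133, f(3.2) = 5/18, f(3.75) = 8/31, f(4.3) = 20/83, f(4.85) = 40/177, f(5.4) = 10/47, f(5.95) = 40/199.
Sum = Δu · [f(1) + f(1.55) + f(2.1) + ...].
Sum ≈ 1.543.

1.543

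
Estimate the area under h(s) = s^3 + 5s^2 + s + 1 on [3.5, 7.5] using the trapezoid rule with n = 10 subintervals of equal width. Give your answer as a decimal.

1413.46

Δs = (7.5 − 3.5)/10 = 0.4.
h(3.5) = 108.625, h(3.9) = 140.269, h(4.3) = 177.257, h(4.7) = 219.973, h(5.1) = 268.801, h(5.5) = 324.125, h(5.9) = 386.329, h(6.3) = 455.797, h(6.7) = 532.913, h(7.1) = 618.061, h(7.5) = 711.625.
T_10 = (Δs/2)·[h(s_0) + 2h(s_1) + ... + 2h(s_{9}) + h(s_10)].
Sum = 1413.46.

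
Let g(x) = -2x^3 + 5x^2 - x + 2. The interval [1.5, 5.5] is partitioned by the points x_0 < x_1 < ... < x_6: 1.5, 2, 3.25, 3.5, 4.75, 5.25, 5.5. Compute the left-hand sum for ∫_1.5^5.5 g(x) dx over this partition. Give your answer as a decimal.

-120.125

Subinterval widths: 0.5, 1.25, 0.25, 1.25, 0.5, 0.25.
Left endpoints: 1.5, 2, 3.25, 3.5, 4.75, 5.25.
g(1.5) = 5, g(2) = 4, g(3.25) = -17.09375, g(3.5) = -26, g(4.75) = -104.28125, g(5.25) = -154.84375.
Sum = Σ Δx_i · g(x_i).
Sum = -120.125.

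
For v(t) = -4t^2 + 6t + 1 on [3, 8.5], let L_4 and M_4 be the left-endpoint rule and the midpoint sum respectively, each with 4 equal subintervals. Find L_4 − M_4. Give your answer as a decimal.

L_4 = -443.265625.
M_4 = -584.1171875.
L_4 − M_4 = 140.8515625.

140.8515625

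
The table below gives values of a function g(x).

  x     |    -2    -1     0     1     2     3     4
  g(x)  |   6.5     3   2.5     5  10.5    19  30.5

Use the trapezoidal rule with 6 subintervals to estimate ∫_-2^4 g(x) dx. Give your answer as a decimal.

Δx = 1.
T_6 = (1/2)·[6.5 + 2·3 + 2·2.5 + 2·5 + 2·10.5 + 2·19 + 30.5] = 58.5.

58.5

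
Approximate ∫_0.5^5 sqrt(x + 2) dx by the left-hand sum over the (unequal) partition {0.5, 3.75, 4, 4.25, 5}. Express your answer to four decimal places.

Subinterval widths: 3.25, 0.25, 0.25, 0.75.
Left endpoints: 0.5, 3.75, 4, 4.25.
f(0.5) ≈ 1.5811, f(3.75) ≈ 2.3979, f(4) ≈ 2.4495, f(4.25) ≈ 2.5000.
Sum = Σ Δx_i · f(x_i).
Sum ≈ 8.2256.

8.2256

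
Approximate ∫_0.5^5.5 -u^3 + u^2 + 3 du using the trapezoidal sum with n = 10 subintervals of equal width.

Δu = (5.5 − 0.5)/10 = 0.5.
f(0.5) = 3.125, f(1) = 3, f(1.5) = 1.875, f(2) = -1, f(2.5) = -6.375, f(3) = -15, f(3.5) = -27.625, f(4) = -45, f(4.5) = -67.875, f(5) = -97, f(5.5) = -133.125.
T_10 = (Δu/2)·[f(u_0) + 2f(u_1) + ... + 2f(u_{9}) + f(u_10)].
Sum = -160.

-160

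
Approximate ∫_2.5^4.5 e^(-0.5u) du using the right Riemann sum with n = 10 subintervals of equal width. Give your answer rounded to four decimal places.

Δu = (4.5 − 2.5)/10 = 0.2.
Right endpoints: 2.7, 2.9, 3.1, 3.3, 3.5, 3.7, 3.9, 4.1, 4.3, 4.5.
f(2.7) ≈ 0.2592, f(2.9) ≈ 0.2346, f(3.1) ≈ 0.2122, f(3.3) ≈ 0.1920, f(3.5) ≈ 0.1738, f(3.7) ≈ 0.1572, f(3.9) ≈ 0.1423, f(4.1) ≈ 0.1287, f(4.3) ≈ 0.1165, f(4.5) ≈ 0.1054.
Sum = Δu · [f(2.7) + f(2.9) + f(3.1) + ...].
Sum ≈ 0.3444.

0.3444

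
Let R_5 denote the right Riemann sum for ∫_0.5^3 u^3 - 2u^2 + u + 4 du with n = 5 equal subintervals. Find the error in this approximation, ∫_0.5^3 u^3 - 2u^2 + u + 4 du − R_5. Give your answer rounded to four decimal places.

-3.3073

Exact integral: ∫_0.5^3 f(u) du ≈ 16.692708.
R_5 = 20.
Error ≈ 16.692708 − 20 ≈ -3.3073.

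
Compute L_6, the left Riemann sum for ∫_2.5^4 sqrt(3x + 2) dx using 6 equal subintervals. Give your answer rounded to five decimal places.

5.05095

Δx = (4 − 2.5)/6 = 0.25.
Left endpoints: 2.5, 2.75, 3, 3.25, 3.5, 3.75.
f(2.5) ≈ 3.08221, f(2.75) ≈ 3.20156, f(3) ≈ 3.31662, f(3.25) ≈ 3.42783, f(3.5) ≈ 3.53553, f(3.75) ≈ 3.64005.
Sum = Δx · [f(2.5) + f(2.75) + f(3) + ...].
Sum ≈ 5.05095.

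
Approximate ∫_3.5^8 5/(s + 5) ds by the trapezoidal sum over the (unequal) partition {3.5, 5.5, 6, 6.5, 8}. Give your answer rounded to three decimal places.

2.134

Subinterval widths: 2, 0.5, 0.5, 1.5.
f(3.5) = 10/17, f(5.5) = 10/21, f(6) = 5/11, f(6.5) = 10/23, f(8) = 5/13.
On each subinterval the trapezoid contributes (Δs_i/2)·[f(s_{i-1}) + f(s_i)].
Sum ≈ 2.134.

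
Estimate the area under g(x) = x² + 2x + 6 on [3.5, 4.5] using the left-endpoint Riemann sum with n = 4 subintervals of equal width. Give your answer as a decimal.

28.84375

Δx = (4.5 − 3.5)/4 = 0.25.
Left endpoints: 3.5, 3.75, 4, 4.25.
g(3.5) = 25.25, g(3.75) = 27.5625, g(4) = 30, g(4.25) = 32.5625.
Sum = Δx · [g(3.5) + g(3.75) + g(4) + g(4.25)].
Sum = 28.84375.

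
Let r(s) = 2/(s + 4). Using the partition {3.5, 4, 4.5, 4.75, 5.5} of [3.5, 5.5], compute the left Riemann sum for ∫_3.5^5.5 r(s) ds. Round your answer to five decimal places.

Subinterval widths: 0.5, 0.5, 0.25, 0.75.
Left endpoints: 3.5, 4, 4.5, 4.75.
r(3.5) = 4/15, r(4) = 0.25, r(4.5) = 4/17, r(4.75) = 8/35.
Sum = Σ Δs_i · r(s_i).
Sum ≈ 0.48859.

0.48859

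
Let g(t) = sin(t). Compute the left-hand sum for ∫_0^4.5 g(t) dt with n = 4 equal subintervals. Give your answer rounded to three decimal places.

1.630

Δt = (4.5 − 0)/4 = 1.125.
Left endpoints: 0, 1.125, 2.25, 3.375.
g(0) ≈ 0.000, g(1.125) ≈ 0.902, g(2.25) ≈ 0.778, g(3.375) ≈ -0.231.
Sum = Δt · [g(0) + g(1.125) + g(2.25) + g(3.375)].
Sum ≈ 1.630.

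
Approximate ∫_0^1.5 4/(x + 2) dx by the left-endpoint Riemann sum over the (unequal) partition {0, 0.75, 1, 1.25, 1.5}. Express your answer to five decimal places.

2.50466

Subinterval widths: 0.75, 0.25, 0.25, 0.25.
Left endpoints: 0, 0.75, 1, 1.25.
f(0) = 2, f(0.75) = 16/11, f(1) = 4/3, f(1.25) = 16/13.
Sum = Σ Δx_i · f(x_i).
Sum ≈ 2.50466.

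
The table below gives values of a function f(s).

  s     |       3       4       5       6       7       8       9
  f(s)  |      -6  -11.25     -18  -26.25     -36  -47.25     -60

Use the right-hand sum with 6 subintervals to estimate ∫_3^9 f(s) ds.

Δs = 1.
Sum = 1·[(-11.25) + (-18) + (-26.25) + (-36) + (-47.25) + (-60)] = -198.75.

-198.75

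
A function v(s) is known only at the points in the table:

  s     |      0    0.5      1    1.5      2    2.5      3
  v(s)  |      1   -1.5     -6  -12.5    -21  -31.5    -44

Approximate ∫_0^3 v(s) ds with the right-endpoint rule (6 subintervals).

-58.25

Δs = 0.5.
Sum = 0.5·[(-1.5) + (-6) + (-12.5) + (-21) + (-31.5) + (-44)] = -58.25.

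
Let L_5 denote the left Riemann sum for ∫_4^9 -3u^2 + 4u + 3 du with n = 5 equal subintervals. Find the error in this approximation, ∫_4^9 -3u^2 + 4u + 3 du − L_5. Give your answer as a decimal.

Exact integral: ∫_4^9 f(u) du = -520.
L_5 = -435.
Error = -520 − (-435) = -85.

-85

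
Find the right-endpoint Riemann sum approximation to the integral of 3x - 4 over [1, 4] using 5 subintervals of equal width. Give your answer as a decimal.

Δx = (4 − 1)/5 = 0.6.
Right endpoints: 1.6, 2.2, 2.8, 3.4, 4.
f(1.6) = 0.8, f(2.2) = 2.6, f(2.8) = 4.4, f(3.4) = 6.2, f(4) = 8.
Sum = Δx · [f(1.6) + f(2.2) + f(2.8) + f(3.4) + f(4)].
Sum = 13.2.

13.2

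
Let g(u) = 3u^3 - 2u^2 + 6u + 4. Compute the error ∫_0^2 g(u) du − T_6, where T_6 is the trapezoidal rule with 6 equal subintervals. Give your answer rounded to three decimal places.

-0.259

Exact integral: ∫_0^2 g(u) du ≈ 26.66667.
T_6 ≈ 26.92593.
Error ≈ 26.66667 − 26.92593 ≈ -0.259.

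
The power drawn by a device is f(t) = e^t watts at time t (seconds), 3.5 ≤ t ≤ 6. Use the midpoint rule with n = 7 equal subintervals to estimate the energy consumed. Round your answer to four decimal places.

Δt = (6 − 3.5)/7 = 5/14.
Midpoints: 103/28, 113/28, 123/28, 4.75, 143/28, 153/28, 163/28.
f(103/28) ≈ 39.5898, f(113/28) ≈ 56.5833, f(123/28) ≈ 80.8711, f(4.75) ≈ 115.5843, f(143/28) ≈ 165.1977, f(153/28) ≈ 236.1071, f(163/28) ≈ 337.4538.
Sum = Δt · [f(103/28) + f(113/28) + f(123/28) + ...].
Sum ≈ 368.3526.

368.3526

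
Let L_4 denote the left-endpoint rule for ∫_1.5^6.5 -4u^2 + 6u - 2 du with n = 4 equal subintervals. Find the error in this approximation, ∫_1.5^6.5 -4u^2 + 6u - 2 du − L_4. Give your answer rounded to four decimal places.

Exact integral: ∫_1.5^6.5 f(u) du ≈ -251.666667.
L_4 = -175.625.
Error ≈ -251.666667 − (-175.625) ≈ -76.0417.

-76.0417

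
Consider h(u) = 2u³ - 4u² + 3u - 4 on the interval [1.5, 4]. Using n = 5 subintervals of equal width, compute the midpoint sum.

54.609375

Δu = (4 − 1.5)/5 = 0.5.
Midpoints: 1.75, 2.25, 2.75, 3.25, 3.75.
h(1.75) = -0.28125, h(2.25) = 5.28125, h(2.75) = 15.59375, h(3.25) = 32.15625, h(3.75) = 56.46875.
Sum = Δu · [h(1.75) + h(2.25) + h(2.75) + h(3.25) + h(3.75)].
Sum = 54.609375.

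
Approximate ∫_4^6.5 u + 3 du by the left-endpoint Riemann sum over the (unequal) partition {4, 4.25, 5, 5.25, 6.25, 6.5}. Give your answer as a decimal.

19.75

Subinterval widths: 0.25, 0.75, 0.25, 1, 0.25.
Left endpoints: 4, 4.25, 5, 5.25, 6.25.
f(4) = 7, f(4.25) = 7.25, f(5) = 8, f(5.25) = 8.25, f(6.25) = 9.25.
Sum = Σ Δu_i · f(u_i).
Sum = 19.75.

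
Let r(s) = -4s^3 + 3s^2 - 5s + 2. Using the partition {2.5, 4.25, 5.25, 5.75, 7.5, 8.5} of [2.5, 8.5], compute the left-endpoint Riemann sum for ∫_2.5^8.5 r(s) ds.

-3385.5

Subinterval widths: 1.75, 1, 0.5, 1.75, 1.
Left endpoints: 2.5, 4.25, 5.25, 5.75, 7.5.
r(2.5) = -54.25, r(4.25) = -272.125, r(5.25) = -520.375, r(5.75) = -688, r(7.5) = -1554.25.
Sum = Σ Δs_i · r(s_i).
Sum = -3385.5.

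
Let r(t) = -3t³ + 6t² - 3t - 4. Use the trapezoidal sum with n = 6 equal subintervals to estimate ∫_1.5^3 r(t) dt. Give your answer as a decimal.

-26.05078125

Δt = (3 − 1.5)/6 = 0.25.
r(1.5) = -5.125, r(1.75) = -6.953125, r(2) = -10, r(2.25) = -14.546875, r(2.5) = -20.875, r(2.75) = -29.265625, r(3) = -40.
T_6 = (Δt/2)·[r(t_0) + 2r(t_1) + ... + 2r(t_{5}) + r(t_6)].
Sum = -26.05078125.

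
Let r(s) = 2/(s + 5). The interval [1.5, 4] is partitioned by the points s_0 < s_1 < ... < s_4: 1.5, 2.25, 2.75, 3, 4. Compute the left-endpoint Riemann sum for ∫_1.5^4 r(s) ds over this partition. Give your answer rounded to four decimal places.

0.6832

Subinterval widths: 0.75, 0.5, 0.25, 1.
Left endpoints: 1.5, 2.25, 2.75, 3.
r(1.5) = 4/13, r(2.25) = 8/29, r(2.75) = 8/31, r(3) = 0.25.
Sum = Σ Δs_i · r(s_i).
Sum ≈ 0.6832.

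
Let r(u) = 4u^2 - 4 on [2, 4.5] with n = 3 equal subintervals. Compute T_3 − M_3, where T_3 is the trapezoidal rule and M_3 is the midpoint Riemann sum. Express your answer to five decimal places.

T_3 ≈ 101.9907407.
M_3 ≈ 100.2546296.
T_3 − M_3 ≈ 1.73611.

1.73611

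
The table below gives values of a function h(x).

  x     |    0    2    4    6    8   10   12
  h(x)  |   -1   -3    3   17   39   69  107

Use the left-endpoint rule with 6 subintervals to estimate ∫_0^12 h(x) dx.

248

Δx = 2.
Sum = 2·[(-1) + (-3) + 3 + 17 + 39 + 69] = 248.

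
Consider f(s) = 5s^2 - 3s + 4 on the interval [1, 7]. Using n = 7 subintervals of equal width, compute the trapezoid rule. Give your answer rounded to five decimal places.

Δs = (7 − 1)/7 = 6/7.
f(1) = 6, f(13/7) = 768/49, f(19/7) = 1602/49, f(25/7) = 2796/49, f(31/7) = 4350/49, f(37/7) = 6264/49, f(43/7) = 8538/49, f(7) = 228.
T_7 = (Δs/2)·[f(s_0) + 2f(s_1) + ... + 2f(s_{6}) + f(s_7)].
Sum ≈ 525.67347.

525.67347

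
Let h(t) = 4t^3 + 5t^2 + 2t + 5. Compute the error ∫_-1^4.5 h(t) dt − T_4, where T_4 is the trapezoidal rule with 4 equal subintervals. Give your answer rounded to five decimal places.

Exact integral: ∫_-1^4.5 h(t) dt ≈ 609.3541667.
T_4 = 654.4140625.
Error ≈ 609.3541667 − 654.4140625 ≈ -45.05990.

-45.05990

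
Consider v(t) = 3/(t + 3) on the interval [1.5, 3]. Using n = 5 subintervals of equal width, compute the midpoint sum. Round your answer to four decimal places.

Δt = (3 − 1.5)/5 = 0.3.
Midpoints: 1.65, 1.95, 2.25, 2.55, 2.85.
v(1.65) = 20/31, v(1.95) = 20/33, v(2.25) = 4/7, v(2.55) = 20/37, v(2.85) = 20/39.
Sum = Δt · [v(1.65) + v(1.95) + v(2.25) + v(2.55) + v(2.85)].
Sum ≈ 0.8628.

0.8628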